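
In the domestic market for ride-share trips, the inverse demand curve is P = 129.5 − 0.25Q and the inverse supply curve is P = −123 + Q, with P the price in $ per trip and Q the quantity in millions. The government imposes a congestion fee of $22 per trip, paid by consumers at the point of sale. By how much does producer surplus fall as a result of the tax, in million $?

Producer surplus falls by $3400.32 million.

Inverting to Q(P) form: Qd = 518 − 4P; Qs = P + 123.
Without the tax, 518 − 4P = P + 123 gives 5P = 395, so P* = $79 and Q* = 202.
With the tax collected from consumers, demand (in seller-price terms) shifts: Qd = 518 − 4(P + 22).
New equilibrium: consumers pay $83.4, sellers receive $61.4, Q = 184.4. (Wedge: Pb − Ps = 22.)
ΔPS is the trapezoid between Q = 184.4 and Q = 202 of height $17.6: ½ · (202 + 184.4) · 17.6 = $3400.32.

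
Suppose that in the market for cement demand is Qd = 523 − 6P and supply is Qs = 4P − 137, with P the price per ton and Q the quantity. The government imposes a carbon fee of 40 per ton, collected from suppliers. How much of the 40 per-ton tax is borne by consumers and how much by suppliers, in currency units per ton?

Consumers bear 16 per ton; suppliers bear 24 per ton.

Before the tax: set 523 − 6P = 4P − 137 → P* = 66, Q* = 127.
With the tax collected from suppliers, supply shifts: Qs = 4(P − 40) − 137.
Solving gives Q = 31 with consumers paying 82 and suppliers receiving 42 (the 40 wedge).
Burden on consumers: 16; on suppliers: 24. (They sum to 40.)
The less price-elastic side of the market bears the larger share of a per-unit tax.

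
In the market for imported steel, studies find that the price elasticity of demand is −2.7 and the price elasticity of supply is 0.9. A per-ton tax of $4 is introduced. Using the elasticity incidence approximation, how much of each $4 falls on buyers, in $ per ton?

Buyers bear ≈ $1 per ton.

Incidence ratio: buyers' share ≈ εs / (εs + |εd|) = 0.9 / (0.9 + 2.7) = 0.25.
So buyers bear ≈ 0.25 × $4 = $1; sellers bear $3.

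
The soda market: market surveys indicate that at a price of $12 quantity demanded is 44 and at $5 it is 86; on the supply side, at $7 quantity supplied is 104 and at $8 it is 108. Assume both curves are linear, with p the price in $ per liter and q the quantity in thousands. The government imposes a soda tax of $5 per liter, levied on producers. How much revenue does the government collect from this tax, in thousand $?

Tax revenue = $400 thousand.

Demand slope: (86 − 44)/(5 − 12) = -6, so qd = 116 − 6p.
Supply slope: (108 − 104)/(8 − 7) = 4, so qs = 4p + 76.
Without the tax, 116 − 6p = 4p + 76 gives 10p = 40, so p* = $4 and q* = 92.
With the tax collected from producers, supply shifts: qs = 4(p − 5) + 76.
Solving gives q = 80 with consumers paying $6 and producers receiving $1 (the $5 wedge).
Revenue = t · Q = 5 · 80 = $400.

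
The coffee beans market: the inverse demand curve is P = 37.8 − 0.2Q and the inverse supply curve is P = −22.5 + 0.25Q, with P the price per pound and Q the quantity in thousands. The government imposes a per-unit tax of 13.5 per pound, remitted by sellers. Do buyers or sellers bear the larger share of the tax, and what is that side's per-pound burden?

Rewrite in direct form: Qd = 189 − 5P and Qs = 4P + 90.
Before the tax: set 189 − 5P = 4P + 90 → P* = 11, Q* = 134.
With the tax collected from sellers, supply shifts: Qs = 4(P − 13.5) + 90.
New equilibrium: buyers pay 17, sellers receive 3.5, Q = 104. (Wedge: Pb − Ps = 13.5.)
Per-pound burden: buyers 6, sellers 7.5.
Sellers take the larger share because supply is less price-elastic here (demand slope 5 vs supply slope 4).
The less price-elastic side of the market bears the larger share of a per-unit tax.

Sellers bear the larger share: 7.5 per pound.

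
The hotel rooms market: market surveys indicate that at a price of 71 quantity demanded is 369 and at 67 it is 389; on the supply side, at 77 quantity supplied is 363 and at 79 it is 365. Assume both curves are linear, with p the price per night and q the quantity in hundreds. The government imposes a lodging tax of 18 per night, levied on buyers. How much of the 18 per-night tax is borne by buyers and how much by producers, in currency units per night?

Demand slope: (389 − 369)/(67 − 71) = -5, so qd = 724 − 5p.
Supply slope: (365 − 363)/(79 − 77) = 1, so qs = p + 286.
Before the tax: set 724 − 5p = p + 286 → p* = 73, q* = 359.
With the tax collected from buyers, demand (in seller-price terms) shifts: qd = 724 − 5(p + 18).
Solving gives q = 344 with buyers paying 76 and producers receiving 58 (the 18 wedge).
Burden on buyers: 3; on producers: 15. (They sum to 18.)
The less price-elastic side of the market bears the larger share of a per-unit tax.

Buyers bear 3 per night; producers bear 15 per night.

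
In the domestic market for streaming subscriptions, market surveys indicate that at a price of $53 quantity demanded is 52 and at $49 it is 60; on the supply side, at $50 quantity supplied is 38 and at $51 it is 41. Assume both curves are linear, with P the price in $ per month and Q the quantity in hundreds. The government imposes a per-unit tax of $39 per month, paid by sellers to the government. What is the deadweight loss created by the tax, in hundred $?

Demand slope: (60 − 52)/(49 − 53) = -2, so Qd = 158 − 2P.
Supply slope: (41 − 38)/(51 − 50) = 3, so Qs = 3P − 112.
Before the tax: set 158 − 2P = 3P − 112 → P* = $54, Q* = 50.
With the tax collected from sellers, supply shifts: Qs = 3(P − 39) − 112.
New equilibrium: consumers pay $77.4, sellers receive $38.4, Q = 3.2. (Wedge: Pb − Ps = 39.)
Quantity falls by |ΔQ| = |50 − 3.2| = 46.8.
DWL = ½ · t · |ΔQ| = ½ · 39 · 46.8 = $912.6.

Deadweight loss = $912.6 hundred.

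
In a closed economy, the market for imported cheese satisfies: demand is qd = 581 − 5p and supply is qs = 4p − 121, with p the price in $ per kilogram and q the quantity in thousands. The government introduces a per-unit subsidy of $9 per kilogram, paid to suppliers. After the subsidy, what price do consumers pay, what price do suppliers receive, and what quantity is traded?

Consumers pay $74; suppliers receive $83; quantity = 211.

Without the subsidy, 581 − 5p = 4p − 121 gives 9p = 702, so p* = $78 and q* = 191.
With a per-unit subsidy paid to suppliers, each receives p + 9 per unit sold, so supply becomes qs = 4(p + 9) − 121.
Solving gives q = 211 with consumers paying $74 and suppliers receiving $83 (the $9 wedge).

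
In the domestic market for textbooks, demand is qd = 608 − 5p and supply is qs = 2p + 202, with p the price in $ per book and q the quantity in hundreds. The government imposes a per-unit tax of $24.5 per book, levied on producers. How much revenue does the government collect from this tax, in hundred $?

Tax revenue = $6933.5 hundred.

Without the tax, 608 − 5p = 2p + 202 gives 7p = 406, so p* = $58 and q* = 318.
With the tax collected from producers, supply shifts: qs = 2(p − 24.5) + 202.
Solving gives q = 283 with buyers paying $65 and producers receiving $40.5 (the $24.5 wedge).
Revenue = t · Q = 24.5 · 283 = $6933.5.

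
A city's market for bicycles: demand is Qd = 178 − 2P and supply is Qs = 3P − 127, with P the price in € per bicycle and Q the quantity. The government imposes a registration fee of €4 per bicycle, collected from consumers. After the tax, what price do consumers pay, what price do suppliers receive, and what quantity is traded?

Consumers pay €63.4; suppliers receive €59.4; quantity = 51.2.

Before the tax: set 178 − 2P = 3P − 127 → P* = €61, Q* = 56.
With the tax collected from consumers, demand (in seller-price terms) shifts: Qd = 178 − 2(P + 4).
New equilibrium: consumers pay €63.4, suppliers receive €59.4, Q = 51.2. (Wedge: Pb − Ps = 4.)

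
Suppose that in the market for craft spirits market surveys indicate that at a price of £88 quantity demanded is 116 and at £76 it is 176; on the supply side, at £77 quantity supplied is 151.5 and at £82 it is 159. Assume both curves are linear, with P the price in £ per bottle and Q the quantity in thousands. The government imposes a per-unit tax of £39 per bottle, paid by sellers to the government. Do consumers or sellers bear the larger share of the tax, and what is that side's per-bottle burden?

Demand slope: (176 − 116)/(76 − 88) = -5, so Qd = 556 − 5P.
Supply slope: (159 − 151.5)/(82 − 77) = 1.5, so Qs = 1.5P + 36.
Before the tax: set 556 − 5P = 1.5P + 36 → P* = £80, Q* = 156.
With the tax collected from sellers, supply shifts: Qs = 1.5(P − 39) + 36.
Solving gives Q = 111 with consumers paying £89 and sellers receiving £50 (the £39 wedge).
Per-bottle burden: consumers £9, sellers £30.
Sellers take the larger share because supply is less price-elastic here (demand slope 5 vs supply slope 1.5).
The less price-elastic side of the market bears the larger share of a per-unit tax.

Sellers bear the larger share: £30 per bottle.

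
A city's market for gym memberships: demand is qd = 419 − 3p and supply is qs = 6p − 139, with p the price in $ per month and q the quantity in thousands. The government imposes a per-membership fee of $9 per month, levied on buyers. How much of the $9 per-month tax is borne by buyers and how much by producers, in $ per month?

Buyers bear $6 per month; producers bear $3 per month.

Before the tax: set 419 − 3p = 6p − 139 → p* = $62, q* = 233.
With the tax collected from buyers, demand (in seller-price terms) shifts: qd = 419 − 3(p + 9).
New equilibrium: buyers pay $68, producers receive $59, q = 215. (Wedge: pb − ps = 9.)
Burden on buyers: $6; on producers: $3. (They sum to $9.)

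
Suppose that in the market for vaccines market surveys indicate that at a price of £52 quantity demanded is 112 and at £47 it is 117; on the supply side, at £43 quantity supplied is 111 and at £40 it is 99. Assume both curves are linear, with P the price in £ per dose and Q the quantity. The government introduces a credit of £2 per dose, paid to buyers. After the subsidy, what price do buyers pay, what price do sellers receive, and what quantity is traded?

Demand slope: (117 − 112)/(47 − 52) = -1, so Qd = 164 − P.
Supply slope: (99 − 111)/(40 − 43) = 4, so Qs = 4P − 61.
Without the subsidy, 164 − P = 4P − 61 gives 5P = 225, so P* = £45 and Q* = 119.
With a per-unit subsidy paid to buyers, each effectively pays P − 2, so demand becomes Qd = 164 − (P − 2).
New equilibrium: buyers pay £43.4, sellers receive £45.4, Q = 120.6. (Wedge: Pb − Ps = −2.)

Buyers pay £43.4; sellers receive £45.4; quantity = 120.6.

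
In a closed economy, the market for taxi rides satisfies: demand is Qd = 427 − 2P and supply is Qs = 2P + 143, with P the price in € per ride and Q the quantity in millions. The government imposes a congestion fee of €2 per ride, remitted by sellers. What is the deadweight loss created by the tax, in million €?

Before the tax: set 427 − 2P = 2P + 143 → P* = €71, Q* = 285.
With the tax collected from sellers, supply shifts: Qs = 2(P − 2) + 143.
New equilibrium: buyers pay €72, sellers receive €70, Q = 283. (Wedge: Pb − Ps = 2.)
Quantity falls by |ΔQ| = |285 − 283| = 2.
DWL = ½ · t · |ΔQ| = ½ · 2 · 2 = €2.

Deadweight loss = €2 million.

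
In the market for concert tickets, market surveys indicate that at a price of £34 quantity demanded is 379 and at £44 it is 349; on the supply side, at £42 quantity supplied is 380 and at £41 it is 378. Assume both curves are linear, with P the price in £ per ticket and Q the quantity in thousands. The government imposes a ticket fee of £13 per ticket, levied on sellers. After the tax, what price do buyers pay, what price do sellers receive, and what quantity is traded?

Demand slope: (349 − 379)/(44 − 34) = -3, so Qd = 481 − 3P.
Supply slope: (378 − 380)/(41 − 42) = 2, so Qs = 2P + 296.
Without the tax, 481 − 3P = 2P + 296 gives 5P = 185, so P* = £37 and Q* = 370.
With the tax collected from sellers, supply shifts: Qs = 2(P − 13) + 296.
Solving gives Q = 354.4 with buyers paying £42.2 and sellers receiving £29.2 (the £13 wedge).

Buyers pay £42.2; sellers receive £29.2; quantity = 354.4.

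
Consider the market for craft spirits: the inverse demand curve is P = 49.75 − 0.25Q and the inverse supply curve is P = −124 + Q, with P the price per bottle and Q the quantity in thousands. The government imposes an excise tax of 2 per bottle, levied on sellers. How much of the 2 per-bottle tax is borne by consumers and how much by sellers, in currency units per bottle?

Consumers bear 0.4 per bottle; sellers bear 1.6 per bottle.

Inverting to Q(P) form: Qd = 199 − 4P; Qs = P + 124.
Without the tax, 199 − 4P = P + 124 gives 5P = 75, so P* = 15 and Q* = 139.
With the tax collected from sellers, supply shifts: Qs = (P − 2) + 124.
New equilibrium: consumers pay 15.4, sellers receive 13.4, Q = 137.4. (Wedge: Pb − Ps = 2.)
Burden on consumers: 0.4; on sellers: 1.6. (They sum to 2.)
The less price-elastic side of the market bears the larger share of a per-unit tax.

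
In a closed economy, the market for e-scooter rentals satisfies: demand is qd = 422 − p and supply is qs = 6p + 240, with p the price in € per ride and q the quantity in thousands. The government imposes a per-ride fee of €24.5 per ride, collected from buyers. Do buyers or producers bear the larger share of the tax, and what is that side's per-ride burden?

Buyers bear the larger share: €21 per ride.

Without the tax, 422 − p = 6p + 240 gives 7p = 182, so p* = €26 and q* = 396.
With the tax collected from buyers, demand (in seller-price terms) shifts: qd = 422 − (p + 24.5).
New equilibrium: buyers pay €47, producers receive €22.5, q = 375. (Wedge: pb − ps = 24.5.)
Per-ride burden: buyers €21, producers €3.5.
Buyers take the larger share because demand is less price-elastic here (demand slope 1 vs supply slope 6).
The less price-elastic side of the market bears the larger share of a per-unit tax.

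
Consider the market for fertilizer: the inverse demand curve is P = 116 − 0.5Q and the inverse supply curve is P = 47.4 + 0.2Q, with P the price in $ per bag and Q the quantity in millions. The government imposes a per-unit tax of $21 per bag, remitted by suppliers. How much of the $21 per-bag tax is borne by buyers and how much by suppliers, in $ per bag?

Inverting to Q(P) form: Qd = 232 − 2P; Qs = 5P − 237.
Before the tax: set 232 − 2P = 5P − 237 → P* = $67, Q* = 98.
With the tax collected from suppliers, supply shifts: Qs = 5(P − 21) − 237.
Solving gives Q = 68 with buyers paying $82 and suppliers receiving $61 (the $21 wedge).
Burden on buyers: $15; on suppliers: $6. (They sum to $21.)

Buyers bear $15 per bag; suppliers bear $6 per bag.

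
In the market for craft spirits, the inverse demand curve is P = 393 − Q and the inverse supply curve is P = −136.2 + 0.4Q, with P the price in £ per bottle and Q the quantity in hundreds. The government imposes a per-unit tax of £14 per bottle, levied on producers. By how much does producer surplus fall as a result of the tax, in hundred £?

Inverting to Q(P) form: Qd = 393 − P; Qs = 2.5P + 340.5.
Without the tax, 393 − P = 2.5P + 340.5 gives 3.5P = 52.5, so P* = £15 and Q* = 378.
With the tax collected from producers, supply shifts: Qs = 2.5(P − 14) + 340.5.
New equilibrium: consumers pay £25, producers receive £11, Q = 368. (Wedge: Pb − Ps = 14.)
ΔPS is the trapezoid between Q = 368 and Q = 378 of height £4: ½ · (378 + 368) · 4 = £1492.

Producer surplus falls by £1492 hundred.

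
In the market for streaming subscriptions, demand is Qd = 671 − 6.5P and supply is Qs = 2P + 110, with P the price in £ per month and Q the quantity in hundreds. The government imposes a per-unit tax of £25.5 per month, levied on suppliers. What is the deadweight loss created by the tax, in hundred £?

Without the tax, 671 − 6.5P = 2P + 110 gives 8.5P = 561, so P* = £66 and Q* = 242.
With the tax collected from suppliers, supply shifts: Qs = 2(P − 25.5) + 110.
New equilibrium: consumers pay £72, suppliers receive £46.5, Q = 203. (Wedge: Pb − Ps = 25.5.)
Quantity falls by |ΔQ| = |242 − 203| = 39.
DWL = ½ · t · |ΔQ| = ½ · 25.5 · 39 = £497.25.

Deadweight loss = £497.25 hundred.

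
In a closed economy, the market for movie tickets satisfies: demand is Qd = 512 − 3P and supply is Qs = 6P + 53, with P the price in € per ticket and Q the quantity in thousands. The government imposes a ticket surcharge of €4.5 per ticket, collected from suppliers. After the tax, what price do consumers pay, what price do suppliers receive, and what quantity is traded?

Without the tax, 512 − 3P = 6P + 53 gives 9P = 459, so P* = €51 and Q* = 359.
With the tax collected from suppliers, supply shifts: Qs = 6(P − 4.5) + 53.
New equilibrium: consumers pay €54, suppliers receive €49.5, Q = 350. (Wedge: Pb − Ps = 4.5.)
The less price-elastic side of the market bears the larger share of a per-unit tax.

Consumers pay €54; suppliers receive €49.5; quantity = 350.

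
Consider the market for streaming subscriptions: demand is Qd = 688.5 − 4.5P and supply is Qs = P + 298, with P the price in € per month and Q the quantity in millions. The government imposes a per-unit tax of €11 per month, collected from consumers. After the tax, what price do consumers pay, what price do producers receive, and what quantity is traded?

Consumers pay €73; producers receive €62; quantity = 360.

Without the tax, 688.5 − 4.5P = P + 298 gives 5.5P = 390.5, so P* = €71 and Q* = 369.
With the tax collected from consumers, demand (in seller-price terms) shifts: Qd = 688.5 − 4.5(P + 11).
New equilibrium: consumers pay €73, producers receive €62, Q = 360. (Wedge: Pb − Ps = 11.)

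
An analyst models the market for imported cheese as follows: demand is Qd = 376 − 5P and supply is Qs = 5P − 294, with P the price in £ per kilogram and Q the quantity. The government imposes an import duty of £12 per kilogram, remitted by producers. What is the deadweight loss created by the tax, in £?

Deadweight loss = £180.

Without the tax, 376 − 5P = 5P − 294 gives 10P = 670, so P* = £67 and Q* = 41.
With the tax collected from producers, supply shifts: Qs = 5(P − 12) − 294.
Solving gives Q = 11 with buyers paying £73 and producers receiving £61 (the £12 wedge).
Quantity falls by |ΔQ| = |41 − 11| = 30.
DWL = ½ · t · |ΔQ| = ½ · 12 · 30 = £180.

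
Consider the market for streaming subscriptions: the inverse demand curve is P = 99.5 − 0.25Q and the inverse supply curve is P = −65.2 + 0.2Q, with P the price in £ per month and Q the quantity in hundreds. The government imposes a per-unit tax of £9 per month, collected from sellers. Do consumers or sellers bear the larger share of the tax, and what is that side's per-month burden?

Consumers bear the larger share: £5 per month.

Rewrite in direct form: Qd = 398 − 4P and Qs = 5P + 326.
Without the tax, 398 − 4P = 5P + 326 gives 9P = 72, so P* = £8 and Q* = 366.
With the tax collected from sellers, supply shifts: Qs = 5(P − 9) + 326.
New equilibrium: consumers pay £13, sellers receive £4, Q = 346. (Wedge: Pb − Ps = 9.)
Per-month burden: consumers £5, sellers £4.
Consumers take the larger share because demand is less price-elastic here (demand slope 4 vs supply slope 5).
The less price-elastic side of the market bears the larger share of a per-unit tax.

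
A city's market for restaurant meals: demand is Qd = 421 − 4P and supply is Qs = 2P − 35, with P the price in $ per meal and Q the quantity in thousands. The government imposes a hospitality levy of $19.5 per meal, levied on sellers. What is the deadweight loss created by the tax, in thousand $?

Before the tax: set 421 − 4P = 2P − 35 → P* = $76, Q* = 117.
With the tax collected from sellers, supply shifts: Qs = 2(P − 19.5) − 35.
New equilibrium: consumers pay $82.5, sellers receive $63, Q = 91. (Wedge: Pb − Ps = 19.5.)
Quantity falls by |ΔQ| = |117 − 91| = 26.
DWL = ½ · t · |ΔQ| = ½ · 19.5 · 26 = $253.5.

Deadweight loss = $253.5 thousand.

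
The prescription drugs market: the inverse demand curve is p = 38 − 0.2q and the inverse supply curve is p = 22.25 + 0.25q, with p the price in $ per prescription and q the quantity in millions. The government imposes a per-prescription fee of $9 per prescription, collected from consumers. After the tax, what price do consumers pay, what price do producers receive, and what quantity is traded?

Consumers pay $35; producers receive $26; quantity = 15.

Inverting to q(p) form: qd = 190 − 5p; qs = 4p − 89.
Without the tax, 190 − 5p = 4p − 89 gives 9p = 279, so p* = $31 and q* = 35.
With the tax collected from consumers, demand (in seller-price terms) shifts: qd = 190 − 5(p + 9).
Solving gives q = 15 with consumers paying $35 and producers receiving $26 (the $9 wedge).
The less price-elastic side of the market bears the larger share of a per-unit tax.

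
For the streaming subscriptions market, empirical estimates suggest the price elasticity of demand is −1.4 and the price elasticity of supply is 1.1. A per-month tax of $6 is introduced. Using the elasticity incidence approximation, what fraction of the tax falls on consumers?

Incidence ratio: consumers' share ≈ εs / (εs + |εd|) = 1.1 / (1.1 + 1.4) = 0.44.
Supply is the less elastic side, so consumers bear the smaller share.

Consumers' share ≈ 0.44.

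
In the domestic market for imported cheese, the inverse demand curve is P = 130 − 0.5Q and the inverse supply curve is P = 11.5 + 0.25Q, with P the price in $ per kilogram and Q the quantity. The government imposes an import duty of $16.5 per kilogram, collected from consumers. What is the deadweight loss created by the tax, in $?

Inverting to Q(P) form: Qd = 260 − 2P; Qs = 4P − 46.
Without the tax, 260 − 2P = 4P − 46 gives 6P = 306, so P* = $51 and Q* = 158.
With the tax collected from consumers, demand (in seller-price terms) shifts: Qd = 260 − 2(P + 16.5).
Solving gives Q = 136 with consumers paying $62 and suppliers receiving $45.5 (the $16.5 wedge).
Quantity falls by |ΔQ| = |158 − 136| = 22.
DWL = ½ · t · |ΔQ| = ½ · 16.5 · 22 = $181.5.

Deadweight loss = $181.5.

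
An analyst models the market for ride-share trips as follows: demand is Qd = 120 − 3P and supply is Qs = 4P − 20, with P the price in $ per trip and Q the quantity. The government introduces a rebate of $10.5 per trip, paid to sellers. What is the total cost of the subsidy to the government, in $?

Before the subsidy: set 120 − 3P = 4P − 20 → P* = $20, Q* = 60.
With a per-unit subsidy paid to sellers, each receives P + 10.5 per unit sold, so supply becomes Qs = 4(P + 10.5) − 20.
New equilibrium: buyers pay $14, sellers receive $24.5, Q = 78. (Wedge: Pb − Ps = −10.5.)
Outlay = t · Q = 10.5 · 78 = $819.

Government outlay = $819.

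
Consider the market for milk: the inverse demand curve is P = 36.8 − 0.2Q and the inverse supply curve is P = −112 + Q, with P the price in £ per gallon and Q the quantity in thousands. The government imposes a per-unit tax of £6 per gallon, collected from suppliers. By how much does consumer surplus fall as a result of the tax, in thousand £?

Consumer surplus falls by £121.5 thousand.

Rewrite in direct form: Qd = 184 − 5P and Qs = P + 112.
Without the tax, 184 − 5P = P + 112 gives 6P = 72, so P* = £12 and Q* = 124.
With the tax collected from suppliers, supply shifts: Qs = (P − 6) + 112.
Solving gives Q = 119 with buyers paying £13 and suppliers receiving £7 (the £6 wedge).
ΔCS is the trapezoid between Q = 119 and Q = 124 of height £1: ½ · (124 + 119) · 1 = £121.5.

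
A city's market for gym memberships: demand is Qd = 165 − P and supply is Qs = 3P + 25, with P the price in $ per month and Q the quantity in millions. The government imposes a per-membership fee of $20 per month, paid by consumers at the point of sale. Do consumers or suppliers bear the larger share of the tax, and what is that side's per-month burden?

Without the tax, 165 − P = 3P + 25 gives 4P = 140, so P* = $35 and Q* = 130.
With the tax collected from consumers, demand (in seller-price terms) shifts: Qd = 165 − (P + 20).
Solving gives Q = 115 with consumers paying $50 and suppliers receiving $30 (the $20 wedge).
Per-month burden: consumers $15, suppliers $5.
Consumers take the larger share because demand is less price-elastic here (demand slope 1 vs supply slope 3).
The less price-elastic side of the market bears the larger share of a per-unit tax.

Consumers bear the larger share: $15 per month.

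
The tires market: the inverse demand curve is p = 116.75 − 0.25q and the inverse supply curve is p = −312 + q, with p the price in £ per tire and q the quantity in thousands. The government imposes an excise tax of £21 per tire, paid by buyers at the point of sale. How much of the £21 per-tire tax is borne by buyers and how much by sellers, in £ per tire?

Buyers bear £4.2 per tire; sellers bear £16.8 per tire.

Rewrite in direct form: qd = 467 − 4p and qs = p + 312.
Before the tax: set 467 − 4p = p + 312 → p* = £31, q* = 343.
With the tax collected from buyers, demand (in seller-price terms) shifts: qd = 467 − 4(p + 21).
New equilibrium: buyers pay £35.2, sellers receive £14.2, q = 326.2. (Wedge: pb − ps = 21.)
Burden on buyers: £4.2; on sellers: £16.8. (They sum to £21.)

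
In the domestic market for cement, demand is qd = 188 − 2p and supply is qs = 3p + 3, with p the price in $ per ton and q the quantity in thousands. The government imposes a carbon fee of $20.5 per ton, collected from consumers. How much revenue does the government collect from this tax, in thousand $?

Without the tax, 188 − 2p = 3p + 3 gives 5p = 185, so p* = $37 and q* = 114.
With the tax collected from consumers, demand (in seller-price terms) shifts: qd = 188 − 2(p + 20.5).
Solving gives q = 89.4 with consumers paying $49.3 and sellers receiving $28.8 (the $20.5 wedge).
Revenue = t · Q = 20.5 · 89.4 = $1832.7.

Tax revenue = $1832.7 thousand.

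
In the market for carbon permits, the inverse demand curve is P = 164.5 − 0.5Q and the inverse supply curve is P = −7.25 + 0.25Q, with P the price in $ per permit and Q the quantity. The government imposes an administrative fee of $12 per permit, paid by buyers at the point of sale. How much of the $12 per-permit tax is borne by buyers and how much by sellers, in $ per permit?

Rewrite in direct form: Qd = 329 − 2P and Qs = 4P + 29.
Without the tax, 329 − 2P = 4P + 29 gives 6P = 300, so P* = $50 and Q* = 229.
With the tax collected from buyers, demand (in seller-price terms) shifts: Qd = 329 − 2(P + 12).
Solving gives Q = 213 with buyers paying $58 and sellers receiving $46 (the $12 wedge).
Burden on buyers: $8; on sellers: $4. (They sum to $12.)
The less price-elastic side of the market bears the larger share of a per-unit tax.

Buyers bear $8 per permit; sellers bear $4 per permit.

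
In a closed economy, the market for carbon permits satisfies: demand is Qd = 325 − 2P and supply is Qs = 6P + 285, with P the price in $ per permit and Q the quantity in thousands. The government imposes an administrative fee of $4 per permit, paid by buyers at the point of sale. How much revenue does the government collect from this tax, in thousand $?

Without the tax, 325 − 2P = 6P + 285 gives 8P = 40, so P* = $5 and Q* = 315.
With the tax collected from buyers, demand (in seller-price terms) shifts: Qd = 325 − 2(P + 4).
Solving gives Q = 309 with buyers paying $8 and sellers receiving $4 (the $4 wedge).
Revenue = t · Q = 4 · 309 = $1236.

Tax revenue = $1236 thousand.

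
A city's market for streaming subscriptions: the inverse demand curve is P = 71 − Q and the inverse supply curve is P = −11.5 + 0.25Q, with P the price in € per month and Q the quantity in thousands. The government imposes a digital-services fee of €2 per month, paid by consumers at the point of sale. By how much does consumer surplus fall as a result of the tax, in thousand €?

Consumer surplus falls by €104.32 thousand.

Inverting to Q(P) form: Qd = 71 − P; Qs = 4P + 46.
Before the tax: set 71 − P = 4P + 46 → P* = €5, Q* = 66.
With the tax collected from consumers, demand (in seller-price terms) shifts: Qd = 71 − (P + 2).
New equilibrium: consumers pay €6.6, suppliers receive €4.6, Q = 64.4. (Wedge: Pb − Ps = 2.)
ΔCS is the trapezoid between Q = 64.4 and Q = 66 of height €1.6: ½ · (66 + 64.4) · 1.6 = €104.32.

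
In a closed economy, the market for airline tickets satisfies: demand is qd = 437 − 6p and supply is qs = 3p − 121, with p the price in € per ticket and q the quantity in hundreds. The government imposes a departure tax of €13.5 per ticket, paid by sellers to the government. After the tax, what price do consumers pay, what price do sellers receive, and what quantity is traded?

Consumers pay €66.5; sellers receive €53; quantity = 38.

Without the tax, 437 − 6p = 3p − 121 gives 9p = 558, so p* = €62 and q* = 65.
With the tax collected from sellers, supply shifts: qs = 3(p − 13.5) − 121.
New equilibrium: consumers pay €66.5, sellers receive €53, q = 38. (Wedge: pb − ps = 13.5.)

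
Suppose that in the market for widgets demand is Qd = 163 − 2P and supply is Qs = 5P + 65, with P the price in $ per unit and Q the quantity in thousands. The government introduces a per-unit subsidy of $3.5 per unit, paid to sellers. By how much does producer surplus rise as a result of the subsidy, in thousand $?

Without the subsidy, 163 − 2P = 5P + 65 gives 7P = 98, so P* = $14 and Q* = 135.
With a per-unit subsidy paid to sellers, each receives P + 3.5 per unit sold, so supply becomes Qs = 5(P + 3.5) + 65.
Solving gives Q = 140 with consumers paying $11.5 and sellers receiving $15 (the $3.5 wedge).
ΔPS is the trapezoid between Q = 140 and Q = 135 of height $1: ½ · (135 + 140) · 1 = $137.5.

Producer surplus rises by $137.5 thousand.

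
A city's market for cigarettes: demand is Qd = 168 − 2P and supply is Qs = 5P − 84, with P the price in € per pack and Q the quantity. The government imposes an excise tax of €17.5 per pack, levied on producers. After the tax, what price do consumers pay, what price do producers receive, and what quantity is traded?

Consumers pay €48.5; producers receive €31; quantity = 71.

Before the tax: set 168 − 2P = 5P − 84 → P* = €36, Q* = 96.
With the tax collected from producers, supply shifts: Qs = 5(P − 17.5) − 84.
Solving gives Q = 71 with consumers paying €48.5 and producers receiving €31 (the €17.5 wedge).
The less price-elastic side of the market bears the larger share of a per-unit tax.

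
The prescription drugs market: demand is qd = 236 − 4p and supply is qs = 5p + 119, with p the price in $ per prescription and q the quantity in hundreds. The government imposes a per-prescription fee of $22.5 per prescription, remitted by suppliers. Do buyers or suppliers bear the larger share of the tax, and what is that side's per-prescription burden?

Before the tax: set 236 − 4p = 5p + 119 → p* = $13, q* = 184.
With the tax collected from suppliers, supply shifts: qs = 5(p − 22.5) + 119.
New equilibrium: buyers pay $25.5, suppliers receive $3, q = 134. (Wedge: pb − ps = 22.5.)
Per-prescription burden: buyers $12.5, suppliers $10.
Buyers take the larger share because demand is less price-elastic here (demand slope 4 vs supply slope 5).
The less price-elastic side of the market bears the larger share of a per-unit tax.

Buyers bear the larger share: $12.5 per prescription.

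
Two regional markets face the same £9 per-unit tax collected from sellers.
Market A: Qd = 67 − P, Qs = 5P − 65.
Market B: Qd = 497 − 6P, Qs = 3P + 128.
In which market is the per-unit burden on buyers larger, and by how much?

Market A: pre-tax P* = £22, Q* = 45; post-tax Q = 37.5; per-unit burden on buyers = £7.5.
Market B: pre-tax P* = £41, Q* = 251; post-tax Q = 233; per-unit burden on buyers = £3.
Difference: £7.5 vs £3 → market A is larger by £4.5.

Market A, by £4.5.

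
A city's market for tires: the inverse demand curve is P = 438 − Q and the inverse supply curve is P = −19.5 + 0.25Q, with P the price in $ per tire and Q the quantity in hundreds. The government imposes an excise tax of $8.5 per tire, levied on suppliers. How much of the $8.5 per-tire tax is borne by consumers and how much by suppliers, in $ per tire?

Rewrite in direct form: Qd = 438 − P and Qs = 4P + 78.
Without the tax, 438 − P = 4P + 78 gives 5P = 360, so P* = $72 and Q* = 366.
With the tax collected from suppliers, supply shifts: Qs = 4(P − 8.5) + 78.
New equilibrium: consumers pay $78.8, suppliers receive $70.3, Q = 359.2. (Wedge: Pb − Ps = 8.5.)
Burden on consumers: $6.8; on suppliers: $1.7. (They sum to $8.5.)
The less price-elastic side of the market bears the larger share of a per-unit tax.

Consumers bear $6.8 per tire; suppliers bear $1.7 per tire.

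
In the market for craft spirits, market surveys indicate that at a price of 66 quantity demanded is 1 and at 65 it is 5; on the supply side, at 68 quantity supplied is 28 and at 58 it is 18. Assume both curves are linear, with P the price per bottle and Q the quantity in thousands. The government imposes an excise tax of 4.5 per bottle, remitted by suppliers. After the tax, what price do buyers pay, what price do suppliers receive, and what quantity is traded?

Demand slope: (5 − 1)/(65 − 66) = -4, so Qd = 265 − 4P.
Supply slope: (18 − 28)/(58 − 68) = 1, so Qs = P − 40.
Without the tax, 265 − 4P = P − 40 gives 5P = 305, so P* = 61 and Q* = 21.
With the tax collected from suppliers, supply shifts: Qs = (P − 4.5) − 40.
New equilibrium: buyers pay 61.9, suppliers receive 57.4, Q = 17.4. (Wedge: Pb − Ps = 4.5.)

Buyers pay 61.9; suppliers receive 57.4; quantity = 17.4.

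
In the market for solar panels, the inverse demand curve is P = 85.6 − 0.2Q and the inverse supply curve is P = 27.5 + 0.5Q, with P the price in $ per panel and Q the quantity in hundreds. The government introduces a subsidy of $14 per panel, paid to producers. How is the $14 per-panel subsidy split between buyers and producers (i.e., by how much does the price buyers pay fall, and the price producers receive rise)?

Buyers gain $4 per panel; producers gain $10 per panel.

Inverting to Q(P) form: Qd = 428 − 5P; Qs = 2P − 55.
Before the subsidy: set 428 − 5P = 2P − 55 → P* = $69, Q* = 83.
With a per-unit subsidy paid to producers, each receives P + 14 per unit sold, so supply becomes Qs = 2(P + 14) − 55.
Solving gives Q = 103 with buyers paying $65 and producers receiving $79 (the $14 wedge).
Gain to buyers: $4; to producers: $10. (They sum to $14.)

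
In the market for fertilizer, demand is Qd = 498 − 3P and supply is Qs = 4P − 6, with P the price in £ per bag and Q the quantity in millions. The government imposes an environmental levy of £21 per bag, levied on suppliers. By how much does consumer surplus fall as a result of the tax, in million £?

Without the tax, 498 − 3P = 4P − 6 gives 7P = 504, so P* = £72 and Q* = 282.
With the tax collected from suppliers, supply shifts: Qs = 4(P − 21) − 6.
New equilibrium: consumers pay £84, suppliers receive £63, Q = 246. (Wedge: Pb − Ps = 21.)
ΔCS is the trapezoid between Q = 246 and Q = 282 of height £12: ½ · (282 + 246) · 12 = £3168.

Consumer surplus falls by £3168 million.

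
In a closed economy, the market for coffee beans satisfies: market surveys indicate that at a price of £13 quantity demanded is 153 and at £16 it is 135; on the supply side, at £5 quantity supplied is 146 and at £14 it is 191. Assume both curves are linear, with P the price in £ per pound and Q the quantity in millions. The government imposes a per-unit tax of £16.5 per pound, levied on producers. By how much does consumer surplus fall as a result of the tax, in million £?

Consumer surplus falls by £1113.75 million.

Demand slope: (135 − 153)/(16 − 13) = -6, so Qd = 231 − 6P.
Supply slope: (191 − 146)/(14 − 5) = 5, so Qs = 5P + 121.
Before the tax: set 231 − 6P = 5P + 121 → P* = £10, Q* = 171.
With the tax collected from producers, supply shifts: Qs = 5(P − 16.5) + 121.
Solving gives Q = 126 with buyers paying £17.5 and producers receiving £1 (the £16.5 wedge).
ΔCS is the trapezoid between Q = 126 and Q = 171 of height £7.5: ½ · (171 + 126) · 7.5 = £1113.75.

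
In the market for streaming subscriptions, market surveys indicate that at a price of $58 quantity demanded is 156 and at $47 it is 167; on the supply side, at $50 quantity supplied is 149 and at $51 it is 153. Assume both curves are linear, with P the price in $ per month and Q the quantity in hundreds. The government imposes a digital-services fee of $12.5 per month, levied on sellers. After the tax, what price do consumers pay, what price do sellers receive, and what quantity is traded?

Consumers pay $63; sellers receive $50.5; quantity = 151.

Demand slope: (167 − 156)/(47 − 58) = -1, so Qd = 214 − P.
Supply slope: (153 − 149)/(51 − 50) = 4, so Qs = 4P − 51.
Without the tax, 214 − P = 4P − 51 gives 5P = 265, so P* = $53 and Q* = 161.
With the tax collected from sellers, supply shifts: Qs = 4(P − 12.5) − 51.
New equilibrium: consumers pay $63, sellers receive $50.5, Q = 151. (Wedge: Pb − Ps = 12.5.)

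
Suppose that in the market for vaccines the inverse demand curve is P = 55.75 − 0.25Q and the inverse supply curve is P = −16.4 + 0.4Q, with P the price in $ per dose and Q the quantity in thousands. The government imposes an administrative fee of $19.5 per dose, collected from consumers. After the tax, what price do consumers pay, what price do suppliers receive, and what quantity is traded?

Consumers pay $35.5; suppliers receive $16; quantity = 81.

Rewrite in direct form: Qd = 223 − 4P and Qs = 2.5P + 41.
Without the tax, 223 − 4P = 2.5P + 41 gives 6.5P = 182, so P* = $28 and Q* = 111.
With the tax collected from consumers, demand (in seller-price terms) shifts: Qd = 223 − 4(P + 19.5).
New equilibrium: consumers pay $35.5, suppliers receive $16, Q = 81. (Wedge: Pb − Ps = 19.5.)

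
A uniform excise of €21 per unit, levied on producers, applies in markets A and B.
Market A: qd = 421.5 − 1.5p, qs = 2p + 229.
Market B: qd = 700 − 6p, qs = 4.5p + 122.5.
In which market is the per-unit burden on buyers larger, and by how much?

Market A, by €3.

Market A: pre-tax p* = €55, q* = 339; post-tax q = 321; per-unit burden on buyers = €12.
Market B: pre-tax p* = €55, q* = 370; post-tax q = 316; per-unit burden on buyers = €9.
Difference: €12 vs €9 → market A is larger by €3.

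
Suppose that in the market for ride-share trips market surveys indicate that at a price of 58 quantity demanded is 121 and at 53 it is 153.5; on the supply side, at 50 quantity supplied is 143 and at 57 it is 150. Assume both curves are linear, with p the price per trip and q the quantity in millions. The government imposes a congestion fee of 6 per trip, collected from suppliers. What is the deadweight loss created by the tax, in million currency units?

Deadweight loss = 15.6 million.

Demand slope: (153.5 − 121)/(53 − 58) = -6.5, so qd = 498 − 6.5p.
Supply slope: (150 − 143)/(57 − 50) = 1, so qs = p + 93.
Without the tax, 498 − 6.5p = p + 93 gives 7.5p = 405, so p* = 54 and q* = 147.
With the tax collected from suppliers, supply shifts: qs = (p − 6) + 93.
New equilibrium: consumers pay 54.8, suppliers receive 48.8, q = 141.8. (Wedge: pb − ps = 6.)
Quantity falls by |ΔQ| = |147 − 141.8| = 5.2.
DWL = ½ · t · |ΔQ| = ½ · 6 · 5.2 = 15.6.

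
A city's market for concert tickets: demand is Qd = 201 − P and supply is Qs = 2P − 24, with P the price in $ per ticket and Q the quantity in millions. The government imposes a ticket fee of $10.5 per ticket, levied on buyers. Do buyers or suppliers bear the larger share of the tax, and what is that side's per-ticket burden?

Before the tax: set 201 − P = 2P − 24 → P* = $75, Q* = 126.
With the tax collected from buyers, demand (in seller-price terms) shifts: Qd = 201 − (P + 10.5).
Solving gives Q = 119 with buyers paying $82 and suppliers receiving $71.5 (the $10.5 wedge).
Per-ticket burden: buyers $7, suppliers $3.5.
Buyers take the larger share because demand is less price-elastic here (demand slope 1 vs supply slope 2).
The less price-elastic side of the market bears the larger share of a per-unit tax.

Buyers bear the larger share: $7 per ticket.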